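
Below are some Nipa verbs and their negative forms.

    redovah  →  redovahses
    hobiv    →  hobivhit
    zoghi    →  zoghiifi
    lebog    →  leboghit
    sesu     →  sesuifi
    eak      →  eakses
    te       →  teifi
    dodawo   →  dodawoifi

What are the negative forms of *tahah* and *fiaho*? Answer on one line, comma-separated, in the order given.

The alternation tracks the final sound of the stem — -ses when the stem ends in a voiceless consonant (*redovah*, *eak*); -hit when the stem ends in a voiced consonant (*hobiv*, *lebog*); -ifi when the stem ends in a vowel (*zoghi*, *sesu*, *te*, *dodawo*).
Since the final sound of *tahah* is /h/ (a voiceless consonant), it takes -ses, giving *tahahses*.
*fiaho*: final sound = /o/, a vowel → -ifi → *fiahoifi*.

tahahses, fiahoifi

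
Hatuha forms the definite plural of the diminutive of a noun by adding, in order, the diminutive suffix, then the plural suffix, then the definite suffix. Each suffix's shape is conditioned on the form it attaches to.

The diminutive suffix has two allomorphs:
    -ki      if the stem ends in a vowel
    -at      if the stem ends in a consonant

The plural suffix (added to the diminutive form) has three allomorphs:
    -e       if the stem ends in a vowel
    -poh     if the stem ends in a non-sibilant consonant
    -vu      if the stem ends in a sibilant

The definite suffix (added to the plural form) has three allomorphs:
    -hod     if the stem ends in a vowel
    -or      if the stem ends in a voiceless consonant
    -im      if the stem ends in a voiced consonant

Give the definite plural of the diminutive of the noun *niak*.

niakatpohor

*niak*: final sound = /k/, a consonant → -at → *niakat*.
The diminutive form *niakat* — final sound /t/ (a non-sibilant consonant) → -poh → *niakatpoh*.
Since the final sound of the plural form *niakatpoh* is /h/ (a voiceless consonant), it takes -or, giving *niakatpohor*.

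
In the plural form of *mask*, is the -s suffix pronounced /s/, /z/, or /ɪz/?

The stem *mask* ends in a voiceless non-sibilant consonant.
The plural suffix surfaces as /ɪz/ after sibilants, /s/ after other voiceless consonants, and /z/ after other voiced sounds.
So the plural -s on *mask* is pronounced /s/.

/s/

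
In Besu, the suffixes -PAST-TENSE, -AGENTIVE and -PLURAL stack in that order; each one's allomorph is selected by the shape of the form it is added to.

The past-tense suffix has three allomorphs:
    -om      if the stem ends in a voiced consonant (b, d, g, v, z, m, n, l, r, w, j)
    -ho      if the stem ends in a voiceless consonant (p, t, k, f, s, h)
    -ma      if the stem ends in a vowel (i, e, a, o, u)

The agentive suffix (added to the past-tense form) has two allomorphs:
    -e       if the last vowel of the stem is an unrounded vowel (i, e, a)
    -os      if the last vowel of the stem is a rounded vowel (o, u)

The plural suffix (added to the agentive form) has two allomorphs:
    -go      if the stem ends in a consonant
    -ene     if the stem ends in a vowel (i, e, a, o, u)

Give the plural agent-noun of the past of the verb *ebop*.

Since the final sound of *ebop* is /p/ (a voiceless consonant), it takes -ho, giving *ebopho*.
Since the last vowel of the past-tense form *ebopho* is /o/ (a rounded vowel), it takes -os, giving *ebophoos*.
Since the final sound of the agentive form *ebophoos* is /s/ (a consonant), it takes -go, giving *ebophoosgo*.

ebophoosgo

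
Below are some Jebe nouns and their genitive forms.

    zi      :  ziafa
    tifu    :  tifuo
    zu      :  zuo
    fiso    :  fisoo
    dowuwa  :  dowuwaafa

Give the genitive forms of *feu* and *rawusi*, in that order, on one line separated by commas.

The suffix is conditioned by the last vowel: -o when the last vowel of the stem is a rounded vowel (*tifu*, *zu*, *fiso*); -afa when the last vowel of the stem is an unrounded vowel (*zi*, *dowuwa*).
The last vowel of *feu* is /u/, which is a rounded vowel, so the suffix is -o, giving *feuo*.
The last vowel of *rawusi* is /i/, which is an unrounded vowel, so the suffix is -afa, giving *rawusiafa*.

feuo, rawusiafa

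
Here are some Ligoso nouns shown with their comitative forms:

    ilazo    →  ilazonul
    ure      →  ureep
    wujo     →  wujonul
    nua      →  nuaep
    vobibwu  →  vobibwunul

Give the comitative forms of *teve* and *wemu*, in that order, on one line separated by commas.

teveep, wemunul

Looking at the last vowel of each stem: -nul when the last vowel of the stem is a rounded vowel (*ilazo*, *wujo*, *vobibwu*); -ep when the last vowel of the stem is an unrounded vowel (*ure*, *nua*).
Since the last vowel of *teve* is /e/ (an unrounded vowel), it takes -ep, giving *teveep*.
*wemu* — last vowel /u/ (a rounded vowel) → -nul → *wemunul*.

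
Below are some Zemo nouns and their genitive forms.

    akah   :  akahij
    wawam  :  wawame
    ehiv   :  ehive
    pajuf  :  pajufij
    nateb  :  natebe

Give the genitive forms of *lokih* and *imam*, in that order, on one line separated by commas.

lokihij, imame

The suffix is conditioned by the final consonant: -ij when the stem ends in a voiceless consonant (*akah*, *pajuf*); -e when the stem ends in a voiced consonant (*wawam*, *ehiv*, *nateb*).
Since the final consonant of *lokih* is /h/ (voiceless), it takes -ij, giving *lokihij*.
Since the final consonant of *imam* is /m/ (voiced), it takes -e, giving *imame*.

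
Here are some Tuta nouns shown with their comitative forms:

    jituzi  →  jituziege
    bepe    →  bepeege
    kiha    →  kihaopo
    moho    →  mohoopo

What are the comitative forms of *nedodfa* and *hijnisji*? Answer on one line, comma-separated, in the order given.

nedodfaopo, hijnisjiege

Looking at the last vowel of each stem: -ege when the last vowel of the stem is a front vowel (*jituzi*, *bepe*); -opo when the last vowel of the stem is a back vowel (*kiha*, *moho*).
*nedodfa* — last vowel /a/ (a back vowel) → -opo → *nedodfaopo*.
The last vowel of *hijnisji* is /i/, which is a front vowel, so the suffix is -ege, giving *hijnisjiege*.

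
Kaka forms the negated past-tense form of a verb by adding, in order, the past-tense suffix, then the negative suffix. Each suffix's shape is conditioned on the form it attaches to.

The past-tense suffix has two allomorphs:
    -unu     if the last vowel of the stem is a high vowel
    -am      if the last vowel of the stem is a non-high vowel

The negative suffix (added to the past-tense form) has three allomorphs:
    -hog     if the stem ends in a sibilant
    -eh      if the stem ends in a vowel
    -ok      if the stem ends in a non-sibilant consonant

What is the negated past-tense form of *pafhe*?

*pafhe*: last vowel = /e/, a non-high vowel → -am → *pafheam*.
The past-tense form *pafheam*: final sound = /m/, a non-sibilant consonant → -ok → *pafheamok*.

pafheamok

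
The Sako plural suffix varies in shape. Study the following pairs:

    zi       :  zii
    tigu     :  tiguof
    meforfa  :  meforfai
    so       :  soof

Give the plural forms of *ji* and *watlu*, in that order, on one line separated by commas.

jii, watluof

The alternation tracks the last vowel of the stem — -of when the last vowel of the stem is a rounded vowel (*tigu*, *so*); -i when the last vowel of the stem is an unrounded vowel (*zi*, *meforfa*).
Since the last vowel of *ji* is /i/ (an unrounded vowel), it takes -i, giving *jii*.
*watlu* — last vowel /u/ (a rounded vowel) → -of → *watluof*.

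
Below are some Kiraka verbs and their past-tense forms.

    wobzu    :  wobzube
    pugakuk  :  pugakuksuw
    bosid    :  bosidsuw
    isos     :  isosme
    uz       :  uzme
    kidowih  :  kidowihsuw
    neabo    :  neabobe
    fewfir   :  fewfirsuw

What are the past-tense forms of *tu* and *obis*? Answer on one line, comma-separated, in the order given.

tube, obisme

Looking at the final sound of each stem: -me when the stem ends in a sibilant (*isos*, *uz*); -suw when the stem ends in a non-sibilant consonant (*pugakuk*, *bosid*, *kidowih*, *fewfir*); -be when the stem ends in a vowel (*wobzu*, *neabo*).
*tu* — final sound /u/ (a vowel) → -be → *tube*.
*obis* — final sound /s/ (a sibilant) → -me → *obisme*.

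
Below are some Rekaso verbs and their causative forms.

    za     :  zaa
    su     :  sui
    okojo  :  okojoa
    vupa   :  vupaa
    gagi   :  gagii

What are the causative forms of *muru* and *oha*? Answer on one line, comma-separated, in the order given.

murui, ohaa

The alternation tracks the last vowel of the stem — -i when the last vowel of the stem is a high vowel (*su*, *gagi*); -a when the last vowel of the stem is a non-high vowel (*za*, *okojo*, *vupa*).
*muru* — last vowel /u/ (a high vowel) → -i → *murui*.
Since the last vowel of *oha* is /a/ (a non-high vowel), it takes -a, giving *ohaa*.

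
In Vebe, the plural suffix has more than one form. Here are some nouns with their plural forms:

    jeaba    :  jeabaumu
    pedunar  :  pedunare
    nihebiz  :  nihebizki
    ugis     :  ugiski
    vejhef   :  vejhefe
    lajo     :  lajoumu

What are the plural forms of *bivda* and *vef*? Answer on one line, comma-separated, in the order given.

The alternation tracks the final sound of the stem — -ki when the stem ends in a sibilant (*nihebiz*, *ugis*); -e when the stem ends in a non-sibilant consonant (*pedunar*, *vejhef*); -umu when the stem ends in a vowel (*jeaba*, *lajo*).
*bivda* — final sound /a/ (a vowel) → -umu → *bivdaumu*.
Since the final sound of *vef* is /f/ (a non-sibilant consonant), it takes -e, giving *vefe*.

bivdaumu, vefe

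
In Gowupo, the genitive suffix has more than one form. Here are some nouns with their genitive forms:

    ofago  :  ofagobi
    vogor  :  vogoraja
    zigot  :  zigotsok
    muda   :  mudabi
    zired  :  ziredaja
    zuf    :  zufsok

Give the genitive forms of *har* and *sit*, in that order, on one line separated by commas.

haraja, sitsok

The suffix is conditioned by the final sound: -sok when the stem ends in a voiceless consonant (*zigot*, *zuf*); -aja when the stem ends in a voiced consonant (*vogor*, *zired*); -bi when the stem ends in a vowel (*ofago*, *muda*).
Since the final sound of *har* is /r/ (a voiced consonant), it takes -aja, giving *haraja*.
The final sound of *sit* is /t/, which is a voiceless consonant, so the suffix is -sok, giving *sitsok*.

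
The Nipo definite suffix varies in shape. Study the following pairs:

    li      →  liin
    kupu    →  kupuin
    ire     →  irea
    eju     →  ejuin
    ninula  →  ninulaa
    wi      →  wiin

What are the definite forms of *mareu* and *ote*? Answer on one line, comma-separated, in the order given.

The alternation tracks the last vowel of the stem — -in when the last vowel of the stem is a high vowel (*li*, *kupu*, *eju*, *wi*); -a when the last vowel of the stem is a non-high vowel (*ire*, *ninula*).
Since the last vowel of *mareu* is /u/ (a high vowel), it takes -in, giving *mareuin*.
The last vowel of *ote* is /e/, which is a non-high vowel, so the suffix is -a, giving *otea*.

mareuin, otea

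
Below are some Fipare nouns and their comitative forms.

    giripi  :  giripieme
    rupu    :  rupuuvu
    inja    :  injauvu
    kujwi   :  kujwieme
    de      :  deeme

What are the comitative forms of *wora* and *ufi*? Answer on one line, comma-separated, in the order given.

The pattern is front/back vowel harmony: -eme when the last vowel of the stem is a front vowel (*giripi*, *kujwi*, *de*); -uvu when the last vowel of the stem is a back vowel (*rupu*, *inja*).
The last vowel of *wora* is /a/, which is a back vowel, so the suffix is -uvu, giving *worauvu*.
*ufi* — last vowel /i/ (a front vowel) → -eme → *ufieme*.

worauvu, ufieme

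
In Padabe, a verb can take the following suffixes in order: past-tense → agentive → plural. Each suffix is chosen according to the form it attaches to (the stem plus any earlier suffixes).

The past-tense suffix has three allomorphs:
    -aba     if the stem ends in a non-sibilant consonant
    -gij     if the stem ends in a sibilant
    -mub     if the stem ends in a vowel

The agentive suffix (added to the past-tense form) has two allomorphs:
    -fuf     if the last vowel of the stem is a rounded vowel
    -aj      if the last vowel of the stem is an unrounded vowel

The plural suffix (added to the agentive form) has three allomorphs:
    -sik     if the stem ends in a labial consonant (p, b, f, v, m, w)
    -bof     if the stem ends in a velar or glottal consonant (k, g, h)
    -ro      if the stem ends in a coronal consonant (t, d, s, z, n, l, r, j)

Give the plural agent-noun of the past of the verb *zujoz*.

Since the final sound of *zujoz* is /z/ (a sibilant), it takes -gij, giving *zujozgij*.
The last vowel of the past-tense form *zujozgij* is /i/, which is an unrounded vowel, so the agentive suffix is -aj, giving *zujozgijaj*.
Since the final consonant of the agentive form *zujozgijaj* is /j/ (coronal), it takes -ro, giving *zujozgijajro*.

zujozgijajro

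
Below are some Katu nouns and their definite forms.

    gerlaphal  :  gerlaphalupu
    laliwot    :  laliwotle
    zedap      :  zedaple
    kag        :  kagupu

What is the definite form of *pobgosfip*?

The pattern is voicing of the final consonant: -le when the stem ends in a voiceless consonant (*laliwot*, *zedap*); -upu when the stem ends in a voiced consonant (*gerlaphal*, *kag*).
The final consonant of *pobgosfip* is /p/, which is voiceless, so the suffix is -le, giving *pobgosfiple*.

pobgosfiple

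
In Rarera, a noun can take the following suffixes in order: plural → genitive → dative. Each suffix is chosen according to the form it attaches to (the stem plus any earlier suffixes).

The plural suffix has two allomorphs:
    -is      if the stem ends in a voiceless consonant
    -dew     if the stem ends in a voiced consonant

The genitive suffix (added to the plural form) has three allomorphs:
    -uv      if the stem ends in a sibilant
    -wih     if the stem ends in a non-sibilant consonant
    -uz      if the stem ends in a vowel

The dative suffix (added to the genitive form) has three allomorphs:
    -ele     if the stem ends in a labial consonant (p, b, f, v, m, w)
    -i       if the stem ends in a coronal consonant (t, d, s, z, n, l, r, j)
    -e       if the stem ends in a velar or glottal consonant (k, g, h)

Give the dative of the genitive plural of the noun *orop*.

*orop*: final consonant = /p/, voiceless → -is → *oropis*.
The final sound of the plural form *oropis* is /s/, which is a sibilant, so the genitive suffix is -uv, giving *oropisuv*.
The genitive form *oropisuv* — final consonant /v/ (labial) → -ele → *oropisuvele*.

oropisuvele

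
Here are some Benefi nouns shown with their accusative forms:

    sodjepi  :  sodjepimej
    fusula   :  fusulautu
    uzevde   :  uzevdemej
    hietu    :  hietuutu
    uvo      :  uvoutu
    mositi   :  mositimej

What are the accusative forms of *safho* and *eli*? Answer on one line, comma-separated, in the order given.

safhoutu, elimej

The suffix is conditioned by the last vowel: -mej when the last vowel of the stem is a front vowel (*sodjepi*, *uzevde*, *mositi*); -utu when the last vowel of the stem is a back vowel (*fusula*, *hietu*, *uvo*).
*safho* — last vowel /o/ (a back vowel) → -utu → *safhoutu*.
The last vowel of *eli* is /i/, which is a front vowel, so the suffix is -mej, giving *elimej*.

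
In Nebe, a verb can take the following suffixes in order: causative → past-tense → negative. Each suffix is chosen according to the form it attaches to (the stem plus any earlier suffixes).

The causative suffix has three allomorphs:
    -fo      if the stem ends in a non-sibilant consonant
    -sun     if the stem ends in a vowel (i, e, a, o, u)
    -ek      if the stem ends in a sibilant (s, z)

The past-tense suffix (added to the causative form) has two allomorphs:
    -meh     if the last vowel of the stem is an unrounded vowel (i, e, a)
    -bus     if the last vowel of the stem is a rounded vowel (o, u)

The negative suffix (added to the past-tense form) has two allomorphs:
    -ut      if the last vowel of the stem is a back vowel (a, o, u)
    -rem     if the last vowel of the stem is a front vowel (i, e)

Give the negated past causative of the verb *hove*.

hovesunbusut

The final sound of *hove* is /e/, which is a vowel, so the causative suffix is -sun, giving *hovesun*.
The causative form *hovesun*: last vowel = /u/, a rounded vowel → -bus → *hovesunbus*.
The last vowel of the past-tense form *hovesunbus* is /u/, which is a back vowel, so the negative suffix is -ut, giving *hovesunbusut*.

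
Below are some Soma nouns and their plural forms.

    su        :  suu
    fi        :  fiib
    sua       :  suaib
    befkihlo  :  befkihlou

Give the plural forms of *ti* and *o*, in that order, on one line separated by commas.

The suffix is conditioned by the last vowel: -u when the last vowel of the stem is a rounded vowel (*su*, *befkihlo*); -ib when the last vowel of the stem is an unrounded vowel (*fi*, *sua*).
*ti* — last vowel /i/ (an unrounded vowel) → -ib → *tiib*.
*o*: last vowel = /o/, a rounded vowel → -u → *ou*.

tiib, ou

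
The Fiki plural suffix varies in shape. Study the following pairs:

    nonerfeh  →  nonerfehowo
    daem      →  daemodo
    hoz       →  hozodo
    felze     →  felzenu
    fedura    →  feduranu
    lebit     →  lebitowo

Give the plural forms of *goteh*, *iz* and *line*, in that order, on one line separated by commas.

Looking at the final sound of each stem: -owo when the stem ends in a voiceless consonant (*nonerfeh*, *lebit*); -odo when the stem ends in a voiced consonant (*daem*, *hoz*); -nu when the stem ends in a vowel (*felze*, *fedura*).
*goteh*: final sound = /h/, a voiceless consonant → -owo → *gotehowo*.
The final sound of *iz* is /z/, which is a voiced consonant, so the suffix is -odo, giving *izodo*.
Since the final sound of *line* is /e/ (a vowel), it takes -nu, giving *linenu*.

gotehowo, izodo, linenu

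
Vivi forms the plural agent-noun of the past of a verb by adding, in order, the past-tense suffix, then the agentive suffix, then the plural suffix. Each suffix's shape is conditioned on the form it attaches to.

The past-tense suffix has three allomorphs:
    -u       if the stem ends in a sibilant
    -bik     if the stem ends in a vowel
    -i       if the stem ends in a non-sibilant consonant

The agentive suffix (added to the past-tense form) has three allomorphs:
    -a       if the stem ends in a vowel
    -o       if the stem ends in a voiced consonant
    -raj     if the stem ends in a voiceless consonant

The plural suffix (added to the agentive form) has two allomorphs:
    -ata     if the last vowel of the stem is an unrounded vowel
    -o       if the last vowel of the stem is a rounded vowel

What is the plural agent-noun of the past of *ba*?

babikrajata

*ba* — final sound /a/ (a vowel) → -bik → *babik*.
The past-tense form *babik* — final sound /k/ (a voiceless consonant) → -raj → *babikraj*.
Since the last vowel of the agentive form *babikraj* is /a/ (an unrounded vowel), it takes -ata, giving *babikrajata*.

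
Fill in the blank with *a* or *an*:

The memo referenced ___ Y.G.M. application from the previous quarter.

a

The indefinite article is chosen by the initial *sound* of the following word, not its spelling.
The initialism *Y.G.M.* is read letter by letter; the first letter, Y, is pronounced /waɪ/, which begins with a consonant sound.
So the article is *a*: The memo referenced a Y.G.M. application from the previous quarter.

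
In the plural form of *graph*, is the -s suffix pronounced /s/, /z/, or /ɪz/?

/s/

The stem *graph* ends in a voiceless non-sibilant consonant.
The plural suffix surfaces as /ɪz/ after sibilants, /s/ after other voiceless consonants, and /z/ after other voiced sounds.
So the plural -s on *graph* is pronounced /s/.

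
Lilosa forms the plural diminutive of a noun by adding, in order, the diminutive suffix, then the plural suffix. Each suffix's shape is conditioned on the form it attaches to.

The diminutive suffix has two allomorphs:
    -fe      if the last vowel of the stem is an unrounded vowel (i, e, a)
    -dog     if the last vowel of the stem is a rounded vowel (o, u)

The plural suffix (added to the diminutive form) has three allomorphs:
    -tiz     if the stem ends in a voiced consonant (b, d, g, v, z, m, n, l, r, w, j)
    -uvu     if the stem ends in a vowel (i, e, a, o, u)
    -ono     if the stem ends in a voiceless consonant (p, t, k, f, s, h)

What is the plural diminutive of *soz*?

Since the last vowel of *soz* is /o/ (a rounded vowel), it takes -dog, giving *sozdog*.
The diminutive form *sozdog* — final sound /g/ (a voiced consonant) → -tiz → *sozdogtiz*.

sozdogtiz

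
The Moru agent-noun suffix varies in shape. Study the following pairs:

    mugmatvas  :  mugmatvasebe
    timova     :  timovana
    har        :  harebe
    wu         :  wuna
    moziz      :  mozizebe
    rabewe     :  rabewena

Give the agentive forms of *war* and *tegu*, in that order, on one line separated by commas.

warebe, teguna

The alternation tracks the final sound of the stem — -ebe when the stem ends in a consonant (*mugmatvas*, *har*, *moziz*); -na when the stem ends in a vowel (*timova*, *wu*, *rabewe*).
*war* — final sound /r/ (a consonant) → -ebe → *warebe*.
*tegu* — final sound /u/ (a vowel) → -na → *teguna*.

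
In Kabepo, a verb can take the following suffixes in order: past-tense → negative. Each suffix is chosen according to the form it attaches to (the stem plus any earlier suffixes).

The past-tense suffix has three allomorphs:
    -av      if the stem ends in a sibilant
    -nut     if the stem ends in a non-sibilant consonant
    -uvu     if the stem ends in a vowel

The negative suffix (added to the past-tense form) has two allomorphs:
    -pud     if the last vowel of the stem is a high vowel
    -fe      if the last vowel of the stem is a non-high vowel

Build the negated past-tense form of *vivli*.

The final sound of *vivli* is /i/, which is a vowel, so the past-tense suffix is -uvu, giving *vivliuvu*.
The past-tense form *vivliuvu* — last vowel /u/ (a high vowel) → -pud → *vivliuvupud*.

vivliuvupud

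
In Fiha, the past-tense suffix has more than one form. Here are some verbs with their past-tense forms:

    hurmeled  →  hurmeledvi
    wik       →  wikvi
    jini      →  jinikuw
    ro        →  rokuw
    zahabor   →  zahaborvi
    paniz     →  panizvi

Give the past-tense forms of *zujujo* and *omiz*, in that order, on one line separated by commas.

zujujokuw, omizvi

The pattern is consonant vs. vowel: -vi when the stem ends in a consonant (*hurmeled*, *wik*, *zahabor*, *paniz*); -kuw when the stem ends in a vowel (*jini*, *ro*).
*zujujo*: final sound = /o/, a vowel → -kuw → *zujujokuw*.
*omiz*: final sound = /z/, a consonant → -vi → *omizvi*.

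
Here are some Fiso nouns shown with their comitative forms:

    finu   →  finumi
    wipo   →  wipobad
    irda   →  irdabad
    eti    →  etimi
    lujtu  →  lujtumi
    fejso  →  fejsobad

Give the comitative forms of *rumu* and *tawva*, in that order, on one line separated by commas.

The pattern is height harmony: -mi when the last vowel of the stem is a high vowel (*finu*, *eti*, *lujtu*); -bad when the last vowel of the stem is a non-high vowel (*wipo*, *irda*, *fejso*).
*rumu*: last vowel = /u/, a high vowel → -mi → *rumumi*.
*tawva* — last vowel /a/ (a non-high vowel) → -bad → *tawvabad*.

rumumi, tawvabad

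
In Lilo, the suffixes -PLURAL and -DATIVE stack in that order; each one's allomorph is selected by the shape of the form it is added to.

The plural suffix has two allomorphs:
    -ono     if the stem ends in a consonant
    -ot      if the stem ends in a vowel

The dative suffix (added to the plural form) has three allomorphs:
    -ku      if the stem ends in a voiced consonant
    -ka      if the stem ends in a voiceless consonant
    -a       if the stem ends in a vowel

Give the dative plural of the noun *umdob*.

Since the final sound of *umdob* is /b/ (a consonant), it takes -ono, giving *umdobono*.
The final sound of the plural form *umdobono* is /o/, which is a vowel, so the dative suffix is -a, giving *umdobonoa*.

umdobonoa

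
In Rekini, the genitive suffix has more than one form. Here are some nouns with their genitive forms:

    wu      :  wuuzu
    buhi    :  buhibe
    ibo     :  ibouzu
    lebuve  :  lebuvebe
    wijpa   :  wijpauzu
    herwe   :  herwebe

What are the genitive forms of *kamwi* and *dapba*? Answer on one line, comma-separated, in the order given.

kamwibe, dapbauzu

Looking at the last vowel of each stem: -be when the last vowel of the stem is a front vowel (*buhi*, *lebuve*, *herwe*); -uzu when the last vowel of the stem is a back vowel (*wu*, *ibo*, *wijpa*).
*kamwi* — last vowel /i/ (a front vowel) → -be → *kamwibe*.
Since the last vowel of *dapba* is /a/ (a back vowel), it takes -uzu, giving *dapbauzu*.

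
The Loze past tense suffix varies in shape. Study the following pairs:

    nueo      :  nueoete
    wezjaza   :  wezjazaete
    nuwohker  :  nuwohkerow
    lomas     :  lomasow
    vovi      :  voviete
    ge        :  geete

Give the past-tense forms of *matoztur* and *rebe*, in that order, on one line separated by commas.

matozturow, rebeete

The alternation tracks the final sound of the stem — -ow when the stem ends in a consonant (*nuwohker*, *lomas*); -ete when the stem ends in a vowel (*nueo*, *wezjaza*, *vovi*, *ge*).
The final sound of *matoztur* is /r/, which is a consonant, so the suffix is -ow, giving *matozturow*.
*rebe* — final sound /e/ (a vowel) → -ete → *rebeete*.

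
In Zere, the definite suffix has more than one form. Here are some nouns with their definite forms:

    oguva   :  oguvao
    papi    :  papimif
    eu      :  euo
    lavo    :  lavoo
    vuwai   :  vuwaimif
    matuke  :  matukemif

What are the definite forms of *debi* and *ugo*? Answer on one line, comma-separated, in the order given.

debimif, ugoo

The suffix is conditioned by the last vowel: -mif when the last vowel of the stem is a front vowel (*papi*, *vuwai*, *matuke*); -o when the last vowel of the stem is a back vowel (*oguva*, *eu*, *lavo*).
*debi* — last vowel /i/ (a front vowel) → -mif → *debimif*.
Since the last vowel of *ugo* is /o/ (a back vowel), it takes -o, giving *ugoo*.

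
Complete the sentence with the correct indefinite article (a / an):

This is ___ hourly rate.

an

The indefinite article is chosen by the initial *sound* of the following word, not its spelling.
*hourly* begins with the sound /aʊ/ (silent h) — a vowel sound.
So the article is *an*: This is an hourly rate.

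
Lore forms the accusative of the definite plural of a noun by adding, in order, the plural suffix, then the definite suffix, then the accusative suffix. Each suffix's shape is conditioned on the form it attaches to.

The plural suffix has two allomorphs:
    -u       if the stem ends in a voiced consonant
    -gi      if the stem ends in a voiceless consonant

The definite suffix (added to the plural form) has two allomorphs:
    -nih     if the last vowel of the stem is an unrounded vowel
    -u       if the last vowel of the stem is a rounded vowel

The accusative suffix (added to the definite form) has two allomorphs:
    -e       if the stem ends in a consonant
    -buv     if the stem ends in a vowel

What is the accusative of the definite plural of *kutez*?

*kutez* — final consonant /z/ (voiced) → -u → *kutezu*.
Since the last vowel of the plural form *kutezu* is /u/ (a rounded vowel), it takes -u, giving *kutezuu*.
The definite form *kutezuu* — final sound /u/ (a vowel) → -buv → *kutezuubuv*.

kutezuubuv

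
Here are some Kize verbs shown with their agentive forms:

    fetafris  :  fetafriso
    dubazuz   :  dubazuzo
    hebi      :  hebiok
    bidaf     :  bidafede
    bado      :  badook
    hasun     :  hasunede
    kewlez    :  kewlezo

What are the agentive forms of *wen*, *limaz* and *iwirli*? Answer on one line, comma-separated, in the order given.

Looking at the final sound of each stem: -o when the stem ends in a sibilant (*fetafris*, *dubazuz*, *kewlez*); -ede when the stem ends in a non-sibilant consonant (*bidaf*, *hasun*); -ok when the stem ends in a vowel (*hebi*, *bado*).
The final sound of *wen* is /n/, which is a non-sibilant consonant, so the suffix is -ede, giving *wenede*.
Since the final sound of *limaz* is /z/ (a sibilant), it takes -o, giving *limazo*.
*iwirli* — final sound /i/ (a vowel) → -ok → *iwirliok*.

wenede, limazo, iwirliok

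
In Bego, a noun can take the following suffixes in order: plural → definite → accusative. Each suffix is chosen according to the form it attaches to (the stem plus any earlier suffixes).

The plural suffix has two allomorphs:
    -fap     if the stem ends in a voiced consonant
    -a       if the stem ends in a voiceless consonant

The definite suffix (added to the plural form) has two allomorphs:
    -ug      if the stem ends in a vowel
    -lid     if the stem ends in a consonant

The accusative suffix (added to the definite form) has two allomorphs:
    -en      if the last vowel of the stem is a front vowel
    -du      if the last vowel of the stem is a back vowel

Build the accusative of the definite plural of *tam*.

tamfapliden

*tam*: final consonant = /m/, voiced → -fap → *tamfap*.
The plural form *tamfap* — final sound /p/ (a consonant) → -lid → *tamfaplid*.
The definite form *tamfaplid*: last vowel = /i/, a front vowel → -en → *tamfapliden*.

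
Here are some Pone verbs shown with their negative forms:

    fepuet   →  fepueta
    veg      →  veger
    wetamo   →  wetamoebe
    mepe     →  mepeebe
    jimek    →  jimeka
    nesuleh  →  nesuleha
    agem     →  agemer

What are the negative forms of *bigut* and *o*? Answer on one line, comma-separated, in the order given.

The suffix is conditioned by the final sound: -a when the stem ends in a voiceless consonant (*fepuet*, *jimek*, *nesuleh*); -er when the stem ends in a voiced consonant (*veg*, *agem*); -ebe when the stem ends in a vowel (*wetamo*, *mepe*).
*bigut* — final sound /t/ (a voiceless consonant) → -a → *biguta*.
Since the final sound of *o* is /o/ (a vowel), it takes -ebe, giving *oebe*.

biguta, oebe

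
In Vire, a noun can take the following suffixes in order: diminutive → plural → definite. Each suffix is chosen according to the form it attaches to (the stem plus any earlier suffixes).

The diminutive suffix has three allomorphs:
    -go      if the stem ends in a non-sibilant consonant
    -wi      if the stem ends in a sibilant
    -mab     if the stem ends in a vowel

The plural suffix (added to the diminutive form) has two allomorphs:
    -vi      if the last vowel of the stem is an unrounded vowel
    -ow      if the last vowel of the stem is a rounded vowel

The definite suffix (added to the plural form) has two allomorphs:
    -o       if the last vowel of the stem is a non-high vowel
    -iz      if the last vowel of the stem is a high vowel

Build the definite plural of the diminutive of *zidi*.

*zidi*: final sound = /i/, a vowel → -mab → *zidimab*.
The last vowel of the diminutive form *zidimab* is /a/, which is an unrounded vowel, so the plural suffix is -vi, giving *zidimabvi*.
Since the last vowel of the plural form *zidimabvi* is /i/ (a high vowel), it takes -iz, giving *zidimabviiz*.

zidimabviiz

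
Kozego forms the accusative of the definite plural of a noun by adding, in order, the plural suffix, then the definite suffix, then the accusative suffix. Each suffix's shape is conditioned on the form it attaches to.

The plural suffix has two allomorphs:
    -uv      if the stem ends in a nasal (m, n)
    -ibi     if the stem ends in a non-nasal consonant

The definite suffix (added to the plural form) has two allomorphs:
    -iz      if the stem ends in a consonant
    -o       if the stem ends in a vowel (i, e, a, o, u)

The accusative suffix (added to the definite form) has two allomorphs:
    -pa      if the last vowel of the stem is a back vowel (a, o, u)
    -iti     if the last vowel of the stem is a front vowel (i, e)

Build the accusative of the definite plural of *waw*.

*waw* — final consonant /w/ (non-nasal) → -ibi → *wawibi*.
The plural form *wawibi* — final sound /i/ (a vowel) → -o → *wawibio*.
The last vowel of the definite form *wawibio* is /o/, which is a back vowel, so the accusative suffix is -pa, giving *wawibiopa*.

wawibiopa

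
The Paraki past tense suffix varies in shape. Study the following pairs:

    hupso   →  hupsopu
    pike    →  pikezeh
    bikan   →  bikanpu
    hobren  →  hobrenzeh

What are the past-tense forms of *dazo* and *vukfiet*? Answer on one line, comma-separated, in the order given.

dazopu, vukfietzeh

The pattern is front/back vowel harmony: -zeh when the last vowel of the stem is a front vowel (*pike*, *hobren*); -pu when the last vowel of the stem is a back vowel (*hupso*, *bikan*).
Since the last vowel of *dazo* is /o/ (a back vowel), it takes -pu, giving *dazopu*.
*vukfiet*: last vowel = /e/, a front vowel → -zeh → *vukfietzeh*.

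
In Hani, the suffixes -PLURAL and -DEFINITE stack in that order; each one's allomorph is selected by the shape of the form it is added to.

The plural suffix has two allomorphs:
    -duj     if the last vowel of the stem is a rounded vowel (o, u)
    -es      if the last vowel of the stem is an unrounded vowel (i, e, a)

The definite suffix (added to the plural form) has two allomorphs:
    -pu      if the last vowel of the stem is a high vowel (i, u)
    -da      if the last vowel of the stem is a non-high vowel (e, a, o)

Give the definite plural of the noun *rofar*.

*rofar*: last vowel = /a/, an unrounded vowel → -es → *rofares*.
The last vowel of the plural form *rofares* is /e/, which is a non-high vowel, so the definite suffix is -da, giving *rofaresda*.

rofaresda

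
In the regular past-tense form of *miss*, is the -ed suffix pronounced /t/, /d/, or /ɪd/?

/t/

The stem *miss* ends in a voiceless consonant other than /t/.
The -ed suffix is realized as /ɪd/ after /t, d/; as /t/ after other voiceless consonants; and as /d/ after other voiced sounds.
So -ed on *miss* is pronounced /t/.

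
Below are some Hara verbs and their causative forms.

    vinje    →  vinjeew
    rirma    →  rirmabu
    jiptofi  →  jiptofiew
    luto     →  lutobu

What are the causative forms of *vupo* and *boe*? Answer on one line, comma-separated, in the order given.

vupobu, boeew

The pattern is front/back vowel harmony: -ew when the last vowel of the stem is a front vowel (*vinje*, *jiptofi*); -bu when the last vowel of the stem is a back vowel (*rirma*, *luto*).
The last vowel of *vupo* is /o/, which is a back vowel, so the suffix is -bu, giving *vupobu*.
*boe* — last vowel /e/ (a front vowel) → -ew → *boeew*.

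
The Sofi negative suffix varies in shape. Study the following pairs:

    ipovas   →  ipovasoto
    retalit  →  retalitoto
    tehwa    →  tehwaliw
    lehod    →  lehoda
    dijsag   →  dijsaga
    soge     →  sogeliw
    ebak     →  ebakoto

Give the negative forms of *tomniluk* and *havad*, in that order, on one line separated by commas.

The pattern is voicing of the final sound: -oto when the stem ends in a voiceless consonant (*ipovas*, *retalit*, *ebak*); -a when the stem ends in a voiced consonant (*lehod*, *dijsag*); -liw when the stem ends in a vowel (*tehwa*, *soge*).
*tomniluk*: final sound = /k/, a voiceless consonant → -oto → *tomnilukoto*.
The final sound of *havad* is /d/, which is a voiced consonant, so the suffix is -a, giving *havada*.

tomnilukoto, havada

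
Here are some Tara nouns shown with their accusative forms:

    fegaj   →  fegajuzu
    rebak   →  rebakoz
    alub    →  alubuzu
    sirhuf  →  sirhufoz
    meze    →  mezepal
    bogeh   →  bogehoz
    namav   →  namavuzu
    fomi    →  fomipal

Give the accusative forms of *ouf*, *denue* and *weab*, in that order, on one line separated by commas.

The alternation tracks the final sound of the stem — -oz when the stem ends in a voiceless consonant (*rebak*, *sirhuf*, *bogeh*); -uzu when the stem ends in a voiced consonant (*fegaj*, *alub*, *namav*); -pal when the stem ends in a vowel (*meze*, *fomi*).
Since the final sound of *ouf* is /f/ (a voiceless consonant), it takes -oz, giving *oufoz*.
*denue* — final sound /e/ (a vowel) → -pal → *denuepal*.
The final sound of *weab* is /b/, which is a voiced consonant, so the suffix is -uzu, giving *weabuzu*.

oufoz, denuepal, weabuzu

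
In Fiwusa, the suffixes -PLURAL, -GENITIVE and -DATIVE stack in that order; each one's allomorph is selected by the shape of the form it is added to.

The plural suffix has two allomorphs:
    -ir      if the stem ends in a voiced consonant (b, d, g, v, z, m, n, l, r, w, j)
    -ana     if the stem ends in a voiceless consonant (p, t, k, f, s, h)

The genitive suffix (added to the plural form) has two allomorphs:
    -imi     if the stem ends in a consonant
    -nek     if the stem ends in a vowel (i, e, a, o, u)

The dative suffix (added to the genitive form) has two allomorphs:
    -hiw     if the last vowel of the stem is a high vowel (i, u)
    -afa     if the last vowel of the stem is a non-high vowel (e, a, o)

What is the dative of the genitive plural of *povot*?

*povot* — final consonant /t/ (voiceless) → -ana → *povotana*.
The plural form *povotana*: final sound = /a/, a vowel → -nek → *povotananek*.
The genitive form *povotananek* — last vowel /e/ (a non-high vowel) → -afa → *povotananekafa*.

povotananekafa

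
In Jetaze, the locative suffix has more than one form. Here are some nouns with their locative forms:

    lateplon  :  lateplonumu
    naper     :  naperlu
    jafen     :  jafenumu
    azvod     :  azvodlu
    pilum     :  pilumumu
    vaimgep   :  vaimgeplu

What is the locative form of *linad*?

The pattern is nasality of the final consonant: -umu when the stem ends in a nasal (*lateplon*, *jafen*, *pilum*); -lu when the stem ends in a non-nasal consonant (*naper*, *azvod*, *vaimgep*).
The final consonant of *linad* is /d/, which is non-nasal, so the suffix is -lu, giving *linadlu*.

linadlu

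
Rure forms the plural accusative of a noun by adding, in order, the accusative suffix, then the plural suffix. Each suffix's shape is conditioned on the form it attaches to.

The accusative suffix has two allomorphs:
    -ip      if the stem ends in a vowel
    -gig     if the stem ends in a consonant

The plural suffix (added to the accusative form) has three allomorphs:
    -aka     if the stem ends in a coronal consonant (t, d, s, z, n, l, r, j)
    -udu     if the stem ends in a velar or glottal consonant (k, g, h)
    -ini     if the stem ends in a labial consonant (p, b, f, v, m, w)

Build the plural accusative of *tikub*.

tikubgigudu

The final sound of *tikub* is /b/, which is a consonant, so the accusative suffix is -gig, giving *tikubgig*.
Since the final consonant of the accusative form *tikubgig* is /g/ (velar/glottal), it takes -udu, giving *tikubgigudu*.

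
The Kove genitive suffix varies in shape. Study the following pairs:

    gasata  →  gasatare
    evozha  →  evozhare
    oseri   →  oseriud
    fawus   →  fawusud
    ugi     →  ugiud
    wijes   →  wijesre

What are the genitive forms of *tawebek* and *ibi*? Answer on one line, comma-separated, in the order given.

tawebekre, ibiud

The suffix is conditioned by the last vowel: -ud when the last vowel of the stem is a high vowel (*oseri*, *fawus*, *ugi*); -re when the last vowel of the stem is a non-high vowel (*gasata*, *evozha*, *wijes*).
*tawebek*: last vowel = /e/, a non-high vowel → -re → *tawebekre*.
*ibi*: last vowel = /i/, a high vowel → -ud → *ibiud*.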